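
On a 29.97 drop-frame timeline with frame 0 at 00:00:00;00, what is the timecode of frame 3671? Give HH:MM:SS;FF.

Ten DF minutes hold 17982 frames, so frame 3671 lies in block 0 (frames 0–17981) with 3671 frames into that block.
The block's first minute is 1800 frames and the rest 1798 each; 3671 frames reaches minute 2, so 0 × 18 + 2 × 2 = 4 labels have been skipped so far.
Adding those back, label number 3671 + 4 = 3675 at 30 labels/s is 122 s + 15 f = 0 h 2 min 2 s frame 15, i.e. 00:02:02;15.

00:02:02;15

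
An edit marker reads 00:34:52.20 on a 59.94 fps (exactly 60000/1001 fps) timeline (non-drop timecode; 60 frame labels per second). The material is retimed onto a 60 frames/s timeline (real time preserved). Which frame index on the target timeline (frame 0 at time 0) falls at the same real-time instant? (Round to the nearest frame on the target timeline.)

frame 125666

Source frame index: (0×3600 + 34×60 + 52) × 60 + 20 = 125540.
Real time: 125540 / (60000/1001) = 6283277/3000 s.
Target frame: (6283277/3000) × (60) = 6283277/50 ≈ 125665.540 → 125666.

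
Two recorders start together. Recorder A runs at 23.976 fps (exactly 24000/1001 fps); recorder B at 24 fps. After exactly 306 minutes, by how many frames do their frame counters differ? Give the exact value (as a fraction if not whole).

306 min = 18360 s.
A emits 24000/1001 × 18360 = 440640000/1001 frames; B emits 24 × 18360 = 440640.
Difference = 440640/1001 frames (≈ 440.1998); B is ahead of A.

440640/1001 frames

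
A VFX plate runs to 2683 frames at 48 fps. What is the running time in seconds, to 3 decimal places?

55.896 seconds

Running time = 2683 × 1/48 = 2683/48 s ≈ 55.896 s.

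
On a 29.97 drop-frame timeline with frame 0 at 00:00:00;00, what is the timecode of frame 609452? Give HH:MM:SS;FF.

05:38:55;12

Each 10-minute DF block holds 10 × 60 × 30 − 9 × 2 = 17982 frames. 609452 ÷ 17982 → 33 full blocks, remainder 16046.
Within the partial block the first minute is 1800 frames and each further minute 1798, so 8 further minute boundaries passed. Total skipped labels = 18 × 33 + 2 × 8 = 610.
Non-drop label index = 609452 + 610 = 610062; at 30 labels/s that is 05:38:55:12, i.e. DF 05:38:55;12.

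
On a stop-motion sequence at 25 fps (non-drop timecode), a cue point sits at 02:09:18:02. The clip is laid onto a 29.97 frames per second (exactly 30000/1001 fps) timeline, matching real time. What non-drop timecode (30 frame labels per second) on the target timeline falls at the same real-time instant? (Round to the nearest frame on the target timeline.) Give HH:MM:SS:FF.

02:09:10:10

Source frame index: (2×3600 + 9×60 + 18) × 25 + 2 = 193952.
Real time: 193952 / (25) = 193952/25 s.
Target frame: (193952/25) × (30000/1001) = 21158400/91 ≈ 232509.890 → 232510.
At 30 labels/s: frame 232510 → 02:09:10:10.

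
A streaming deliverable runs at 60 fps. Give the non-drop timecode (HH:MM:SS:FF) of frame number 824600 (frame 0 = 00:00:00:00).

03:49:03:20

824600 ÷ 60 = 13743 full seconds, remainder 20 frames.
13743 s = 3 h 49 min 3 s.
Timecode: 03:49:03:20.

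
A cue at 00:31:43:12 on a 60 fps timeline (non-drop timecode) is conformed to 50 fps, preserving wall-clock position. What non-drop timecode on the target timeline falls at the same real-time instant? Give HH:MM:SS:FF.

Source frame index: (0×3600 + 31×60 + 43) × 60 + 12 = 114192.
Real time: 114192 / (60) = 9516/5 s.
Target frame: (9516/5) × (50) = 95160.
At 50 labels/s: frame 95160 → 00:31:43:10.

00:31:43:10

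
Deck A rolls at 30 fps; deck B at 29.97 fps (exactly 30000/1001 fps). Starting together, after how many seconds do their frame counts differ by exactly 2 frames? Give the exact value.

1001/15 seconds

The gap grows by |30000/1001 − 30| = 30/1001 frames per second.
Time for a 2-frame gap: 2 ÷ (30/1001) = 1001/15 s.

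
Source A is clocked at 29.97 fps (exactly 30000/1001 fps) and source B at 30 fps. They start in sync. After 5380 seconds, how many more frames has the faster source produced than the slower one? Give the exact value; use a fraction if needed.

161400/1001 frames

A emits 30000/1001 × 5380 = 161400000/1001 frames; B emits 30 × 5380 = 161400.
Difference = 161400/1001 frames (≈ 161.2388); B is ahead of A.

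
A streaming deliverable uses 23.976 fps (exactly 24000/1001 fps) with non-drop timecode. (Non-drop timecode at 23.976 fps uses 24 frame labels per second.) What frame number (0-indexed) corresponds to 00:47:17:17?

Total seconds to the label: (0 × 3600 + 47 × 60 + 17) = 2837.
Frame index = 2837 × 24 + 17 = 68105.

68105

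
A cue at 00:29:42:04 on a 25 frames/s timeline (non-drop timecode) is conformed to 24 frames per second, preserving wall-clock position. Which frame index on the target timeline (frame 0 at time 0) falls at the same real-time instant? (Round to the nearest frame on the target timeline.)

frame 42772

Source frame index: (0×3600 + 29×60 + 42) × 25 + 4 = 44554.
Real time: 44554 / (25) = 44554/25 s.
Target frame: (44554/25) × (24) = 1069296/25 ≈ 42771.840 → 42772.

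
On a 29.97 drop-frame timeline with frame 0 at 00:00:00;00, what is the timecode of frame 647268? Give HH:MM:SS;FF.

Each 10-minute DF block holds 10 × 60 × 30 − 9 × 2 = 17982 frames. 647268 ÷ 17982 → 35 full blocks, remainder 17898.
Within the partial block the first minute is 1800 frames and each further minute 1798, so 9 further minute boundaries passed. Total skipped labels = 18 × 35 + 2 × 9 = 648.
Non-drop label index = 647268 + 648 = 647916; at 30 labels/s that is 05:59:57:06, i.e. DF 05:59:57;06.

05:59:57;06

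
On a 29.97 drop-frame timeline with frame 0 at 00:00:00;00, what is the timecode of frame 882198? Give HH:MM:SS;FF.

08:10:36;00

Ten DF minutes hold 17982 frames, so frame 882198 lies in block 49 (frames 881118–899099) with 1080 frames into that block.
The block's first minute is 1800 frames and the rest 1798 each; 1080 frames reaches minute 0, so 49 × 18 + 0 × 2 = 882 labels have been skipped so far.
Adding those back, label number 882198 + 882 = 883080 at 30 labels/s is 29436 s + 0 f = 8 h 10 min 36 s frame 0, i.e. 08:10:36;00.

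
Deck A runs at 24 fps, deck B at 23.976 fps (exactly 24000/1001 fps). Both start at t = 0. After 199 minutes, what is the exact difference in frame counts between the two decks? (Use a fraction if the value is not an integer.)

199 min = 11940 s.
A emits 24 × 11940 = 286560 frames; B emits 24000/1001 × 11940 = 286560000/1001.
Difference = 286560/1001 frames (≈ 286.2737); B is behind A.

286560/1001 frames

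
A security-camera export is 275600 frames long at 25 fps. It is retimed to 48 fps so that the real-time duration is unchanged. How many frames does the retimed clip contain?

529152 frames

Target frames = source frames × (target rate / source rate) = 275600 × (48)/(25) = 275600 × 48/25 = 529152.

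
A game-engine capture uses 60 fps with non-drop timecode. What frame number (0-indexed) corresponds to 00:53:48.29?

Total seconds to the label: (0 × 3600 + 53 × 60 + 48) = 3228.
Frame index = 3228 × 60 + 29 = 193709.

193709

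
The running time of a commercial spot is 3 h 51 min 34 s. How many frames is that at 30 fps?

3 h 51 min 34 s = 13894 s.
Frames = 13894 × 30 = 416820.

416820 frames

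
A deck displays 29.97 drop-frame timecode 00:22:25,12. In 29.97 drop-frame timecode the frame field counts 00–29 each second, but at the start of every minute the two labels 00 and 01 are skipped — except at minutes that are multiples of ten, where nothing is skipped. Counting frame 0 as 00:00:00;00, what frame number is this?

40322

As if non-drop at 30 labels/s: (0 × 3600 + 22 × 60 + 25) × 30 + 12 = 40362.
Minute boundaries passed: 22; those not divisible by 10: 22 − 2 = 20; dropped labels = 2 × 20 = 40.
Actual frame index = 40362 − 40 = 40322.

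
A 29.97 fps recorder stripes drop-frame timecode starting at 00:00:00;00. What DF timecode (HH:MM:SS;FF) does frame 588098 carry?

Ten DF minutes hold 17982 frames, so frame 588098 lies in block 32 (frames 575424–593405) with 12674 frames into that block.
The block's first minute is 1800 frames and the rest 1798 each; 12674 frames reaches minute 7, so 32 × 18 + 7 × 2 = 590 labels have been skipped so far.
Adding those back, label number 588098 + 590 = 588688 at 30 labels/s is 19622 s + 28 f = 5 h 27 min 2 s frame 28, i.e. 05:27:02;28.

05:27:02;28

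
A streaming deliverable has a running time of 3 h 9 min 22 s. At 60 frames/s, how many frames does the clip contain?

681720 frames

3 h 9 min 22 s = 11362 s.
Frames = 11362 × 60 = 681720.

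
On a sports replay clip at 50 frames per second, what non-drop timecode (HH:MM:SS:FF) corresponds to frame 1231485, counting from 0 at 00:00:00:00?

06:50:29:35

1231485 ÷ 50 = 24629 full seconds, remainder 35 frames.
24629 s = 6 h 50 min 29 s.
Timecode: 06:50:29:35.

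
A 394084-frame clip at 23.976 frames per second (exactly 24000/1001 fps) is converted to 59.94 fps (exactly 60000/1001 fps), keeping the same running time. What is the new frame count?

985210 frames

Frames at target rate = 394084 × (60000/1001) / (24000/1001) = 985210.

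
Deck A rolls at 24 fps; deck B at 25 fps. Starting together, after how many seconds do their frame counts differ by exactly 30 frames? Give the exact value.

The gap grows by |25 − 24| = 1 frame per second.
Time for a 30-frame gap: 30 ÷ (1) = 30 s.

30 seconds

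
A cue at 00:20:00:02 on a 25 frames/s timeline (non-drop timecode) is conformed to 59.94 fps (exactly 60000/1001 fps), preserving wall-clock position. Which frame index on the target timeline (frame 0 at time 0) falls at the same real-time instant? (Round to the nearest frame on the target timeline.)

Source frame index: (0×3600 + 20×60 + 0) × 25 + 2 = 30002.
Real time: 30002 / (25) = 30002/25 s.
Target frame: (30002/25) × (60000/1001) = 10286400/143 ≈ 71932.867 → 71933.

frame 71933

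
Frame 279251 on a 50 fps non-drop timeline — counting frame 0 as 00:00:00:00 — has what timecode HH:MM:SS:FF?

01:33:05:01

279251 ÷ 50 = 5585 full seconds, remainder 1 frame.
5585 s = 1 h 33 min 5 s.
Timecode: 01:33:05:01.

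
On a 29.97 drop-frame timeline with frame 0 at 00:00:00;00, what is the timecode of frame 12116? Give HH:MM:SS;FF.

Ten DF minutes hold 17982 frames, so frame 12116 lies in block 0 (frames 0–17981) with 12116 frames into that block.
The block's first minute is 1800 frames and the rest 1798 each; 12116 frames reaches minute 6, so 0 × 18 + 6 × 2 = 12 labels have been skipped so far.
Adding those back, label number 12116 + 12 = 12128 at 30 labels/s is 404 s + 8 f = 0 h 6 min 44 s frame 8, i.e. 00:06:44;08.

00:06:44;08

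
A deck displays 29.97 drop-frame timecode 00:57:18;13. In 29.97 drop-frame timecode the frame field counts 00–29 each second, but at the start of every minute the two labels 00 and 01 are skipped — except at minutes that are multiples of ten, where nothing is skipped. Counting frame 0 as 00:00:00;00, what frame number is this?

As if non-drop at 30 labels/s: (0 × 3600 + 57 × 60 + 18) × 30 + 13 = 103153.
Minute boundaries passed: 57; those not divisible by 10: 57 − 5 = 52; dropped labels = 2 × 52 = 104.
Actual frame index = 103153 − 104 = 103049.

103049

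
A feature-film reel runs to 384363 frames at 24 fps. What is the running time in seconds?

16015.125 seconds

Running time = 384363 / (24) = 16015.125 s.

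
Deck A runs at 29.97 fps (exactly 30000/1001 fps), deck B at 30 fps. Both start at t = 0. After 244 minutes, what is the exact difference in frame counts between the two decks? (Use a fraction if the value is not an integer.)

244 min = 14640 s.
A emits 30000/1001 × 14640 = 439200000/1001 frames; B emits 30 × 14640 = 439200.
Difference = 439200/1001 frames (≈ 438.7612); B is ahead of A.

439200/1001 frames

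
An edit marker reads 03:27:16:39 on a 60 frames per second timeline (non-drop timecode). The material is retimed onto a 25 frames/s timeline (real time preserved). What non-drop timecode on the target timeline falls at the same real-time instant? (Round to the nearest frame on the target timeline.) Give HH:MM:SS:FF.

03:27:16:16

Source frame index: (3×3600 + 27×60 + 16) × 60 + 39 = 746199.
Real time: 746199 / (60) = 248733/20 s.
Target frame: (248733/20) × (25) = 1243665/4 ≈ 310916.250 → 310916.
At 25 labels/s: frame 310916 → 03:27:16:16.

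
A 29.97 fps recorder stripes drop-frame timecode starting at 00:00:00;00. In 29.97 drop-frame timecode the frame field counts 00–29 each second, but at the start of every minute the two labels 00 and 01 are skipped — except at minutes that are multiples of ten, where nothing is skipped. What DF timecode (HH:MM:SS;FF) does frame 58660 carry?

Each 10-minute DF block holds 10 × 60 × 30 − 9 × 2 = 17982 frames. 58660 ÷ 17982 → 3 full blocks, remainder 4714.
Within the partial block the first minute is 1800 frames and each further minute 1798, so 2 further minute boundaries passed. Total skipped labels = 18 × 3 + 2 × 2 = 58.
Non-drop label index = 58660 + 58 = 58718; at 30 labels/s that is 00:32:37:08, i.e. DF 00:32:37;08.

00:32:37;08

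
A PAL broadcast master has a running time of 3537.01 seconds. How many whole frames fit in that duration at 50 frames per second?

Frames = 3537.01 × 50 = 353701/2 ≈ 176850.5000.
Complete frames: 176850.

176850 frames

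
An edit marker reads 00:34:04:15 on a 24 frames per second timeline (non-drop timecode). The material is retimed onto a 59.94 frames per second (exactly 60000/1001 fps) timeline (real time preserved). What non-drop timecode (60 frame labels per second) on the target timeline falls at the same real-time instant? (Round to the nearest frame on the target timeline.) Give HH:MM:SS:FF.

00:34:02:35

Source frame index: (0×3600 + 34×60 + 4) × 24 + 15 = 49071.
Real time: 49071 / (24) = 16357/8 s.
Target frame: (16357/8) × (60000/1001) = 11152500/91 ≈ 122554.945 → 122555.
At 60 labels/s: frame 122555 → 00:34:02:35.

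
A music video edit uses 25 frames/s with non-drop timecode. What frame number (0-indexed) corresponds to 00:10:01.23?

15048

Total seconds to the label: (0 × 3600 + 10 × 60 + 1) = 601.
Frame index = 601 × 25 + 23 = 15048.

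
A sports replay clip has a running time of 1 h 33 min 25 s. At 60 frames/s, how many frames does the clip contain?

336300 frames

1 h 33 min 25 s = 5605 s.
Frames = 5605 × 60 = 336300.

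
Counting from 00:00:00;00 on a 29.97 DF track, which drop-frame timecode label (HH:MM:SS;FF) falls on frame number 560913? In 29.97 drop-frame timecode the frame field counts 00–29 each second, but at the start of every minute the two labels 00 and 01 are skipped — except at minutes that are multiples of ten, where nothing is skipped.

Ten DF minutes hold 17982 frames, so frame 560913 lies in block 31 (frames 557442–575423) with 3471 frames into that block.
The block's first minute is 1800 frames and the rest 1798 each; 3471 frames reaches minute 1, so 31 × 18 + 1 × 2 = 560 labels have been skipped so far.
Adding those back, label number 560913 + 560 = 561473 at 30 labels/s is 18715 s + 23 f = 5 h 11 min 55 s frame 23, i.e. 05:11:55;23.

05:11:55;23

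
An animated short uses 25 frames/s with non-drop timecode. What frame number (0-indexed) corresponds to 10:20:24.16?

Total seconds to the label: (10 × 3600 + 20 × 60 + 24) = 37224.
Frame index = 37224 × 25 + 16 = 930616.

frame 930616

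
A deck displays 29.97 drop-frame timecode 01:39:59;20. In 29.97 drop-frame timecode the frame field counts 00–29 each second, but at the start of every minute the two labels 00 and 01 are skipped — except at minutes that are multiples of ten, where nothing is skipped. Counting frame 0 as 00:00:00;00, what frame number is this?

179810

As if non-drop at 30 labels/s: (1 × 3600 + 39 × 60 + 59) × 30 + 20 = 179990.
Minute boundaries passed: 99; those not divisible by 10: 99 − 9 = 90; dropped labels = 2 × 90 = 180.
Actual frame index = 179990 − 180 = 179810.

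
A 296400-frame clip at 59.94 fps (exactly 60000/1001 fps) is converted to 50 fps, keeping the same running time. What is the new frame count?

Target frames = source frames × (target rate / source rate) = 296400 × (50)/(60000/1001) = 296400 × 1001/1200 = 247247.

247247 frames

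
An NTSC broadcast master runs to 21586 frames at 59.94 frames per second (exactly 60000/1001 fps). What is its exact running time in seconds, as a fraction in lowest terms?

Running time = 21586 ÷ (60000/1001) = 21586 × 1001/60000 = 10803793/30000 s.

10803793/30000 seconds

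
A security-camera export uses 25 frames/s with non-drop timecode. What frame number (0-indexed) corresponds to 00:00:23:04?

Total seconds to the label: (0 × 3600 + 0 × 60 + 23) = 23.
Frame index = 23 × 25 + 4 = 579.

579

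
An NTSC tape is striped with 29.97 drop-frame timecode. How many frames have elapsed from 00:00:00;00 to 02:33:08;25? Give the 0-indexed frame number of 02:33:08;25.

275389

Complete 10-minute blocks: 15, each 17982 frames → 269730.
Remaining 3 whole minutes in the current block: 1800 + 2 × 1798 = 5396 frames.
Within the current minute: 8 × 30 + 25 − 2 = 263 (labels ;00/;01 skipped at this minute). Total = 269730 + 5396 + 263 = 275389.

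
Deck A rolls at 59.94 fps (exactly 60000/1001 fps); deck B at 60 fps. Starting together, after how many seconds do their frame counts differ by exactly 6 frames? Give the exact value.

The gap grows by |60 − 60000/1001| = 60/1001 frames per second.
Time for a 6-frame gap: 6 ÷ (60/1001) = 100.1 s.

100.1 seconds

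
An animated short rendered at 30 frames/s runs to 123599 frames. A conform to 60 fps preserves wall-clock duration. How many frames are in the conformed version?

Frames at target rate = 123599 × (60) / (30) = 247198.

247198 frames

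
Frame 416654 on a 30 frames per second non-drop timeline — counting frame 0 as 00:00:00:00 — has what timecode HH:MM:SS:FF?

416654 ÷ 30 = 13888 full seconds, remainder 14 frames.
13888 s = 3 h 51 min 28 s.
Timecode: 03:51:28:14.

03:51:28:14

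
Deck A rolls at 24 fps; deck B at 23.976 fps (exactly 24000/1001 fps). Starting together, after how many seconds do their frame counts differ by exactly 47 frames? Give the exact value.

The gap grows by |24000/1001 − 24| = 24/1001 frames per second.
Time for a 47-frame gap: 47 ÷ (24/1001) = 47047/24 s.

47047/24 seconds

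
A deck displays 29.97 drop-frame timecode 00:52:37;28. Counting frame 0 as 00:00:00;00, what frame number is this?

Complete 10-minute blocks: 5, each 17982 frames → 89910.
Remaining 2 whole minutes in the current block: 1800 + 1 × 1798 = 3598 frames.
Within the current minute: 37 × 30 + 28 − 2 = 1136 (labels ;00/;01 skipped at this minute). Total = 89910 + 3598 + 1136 = 94644.

94644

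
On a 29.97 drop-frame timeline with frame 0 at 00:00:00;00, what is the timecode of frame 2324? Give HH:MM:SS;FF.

00:01:17;16

Ten DF minutes hold 17982 frames, so frame 2324 lies in block 0 (frames 0–17981) with 2324 frames into that block.
The block's first minute is 1800 frames and the rest 1798 each; 2324 frames reaches minute 1, so 0 × 18 + 1 × 2 = 2 labels have been skipped so far.
Adding those back, label number 2324 + 2 = 2326 at 30 labels/s is 77 s + 16 f = 0 h 1 min 17 s frame 16, i.e. 00:01:17;16.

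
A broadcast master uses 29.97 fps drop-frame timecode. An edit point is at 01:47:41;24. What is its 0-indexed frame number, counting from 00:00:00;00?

As if non-drop at 30 labels/s: (1 × 3600 + 47 × 60 + 41) × 30 + 24 = 193854.
Minute boundaries passed: 107; those not divisible by 10: 107 − 10 = 97; dropped labels = 2 × 97 = 194.
Actual frame index = 193854 − 194 = 193660.

193660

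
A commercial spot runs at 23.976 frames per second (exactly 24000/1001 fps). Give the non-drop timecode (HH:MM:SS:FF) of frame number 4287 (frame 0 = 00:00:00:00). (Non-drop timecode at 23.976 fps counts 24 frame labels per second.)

00:02:58:15

4287 ÷ 24 = 178 full seconds, remainder 15 frames.
178 s = 0 h 2 min 58 s.
Timecode: 00:02:58:15.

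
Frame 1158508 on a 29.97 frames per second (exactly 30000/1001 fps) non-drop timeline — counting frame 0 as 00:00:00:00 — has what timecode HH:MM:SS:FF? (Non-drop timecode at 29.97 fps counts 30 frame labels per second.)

10:43:36:28

1158508 ÷ 30 = 38616 full seconds, remainder 28 frames.
38616 s = 10 h 43 min 36 s.
Timecode: 10:43:36:28.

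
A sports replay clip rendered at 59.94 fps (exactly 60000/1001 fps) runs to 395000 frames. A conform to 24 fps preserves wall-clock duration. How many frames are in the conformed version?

Target frames = source frames × (target rate / source rate) = 395000 × (24)/(60000/1001) = 395000 × 1001/2500 = 158158.

158158 frames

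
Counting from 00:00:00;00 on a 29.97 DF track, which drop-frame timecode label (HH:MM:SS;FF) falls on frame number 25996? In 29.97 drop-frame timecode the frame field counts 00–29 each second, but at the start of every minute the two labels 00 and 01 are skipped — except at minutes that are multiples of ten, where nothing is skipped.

Each 10-minute DF block holds 10 × 60 × 30 − 9 × 2 = 17982 frames. 25996 ÷ 17982 → 1 full block, remainder 8014.
Within the partial block the first minute is 1800 frames and each further minute 1798, so 4 further minute boundaries passed. Total skipped labels = 18 × 1 + 2 × 4 = 26.
Non-drop label index = 25996 + 26 = 26022; at 30 labels/s that is 00:14:27:12, i.e. DF 00:14:27;12.

00:14:27;12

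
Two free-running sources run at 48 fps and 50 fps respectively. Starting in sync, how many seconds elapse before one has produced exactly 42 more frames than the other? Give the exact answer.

21 seconds

The gap grows by |50 − 48| = 2 frames per second.
Time for a 42-frame gap: 42 ÷ (2) = 21 s.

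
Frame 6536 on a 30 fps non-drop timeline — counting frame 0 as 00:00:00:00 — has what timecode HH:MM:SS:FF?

00:03:37:26

6536 ÷ 30 = 217 full seconds, remainder 26 frames.
217 s = 0 h 3 min 37 s.
Timecode: 00:03:37:26.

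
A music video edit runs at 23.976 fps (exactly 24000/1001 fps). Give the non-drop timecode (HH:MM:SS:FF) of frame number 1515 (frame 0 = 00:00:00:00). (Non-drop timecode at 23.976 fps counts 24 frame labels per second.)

1515 ÷ 24 = 63 full seconds, remainder 3 frames.
63 s = 0 h 1 min 3 s.
Timecode: 00:01:03:03.

00:01:03:03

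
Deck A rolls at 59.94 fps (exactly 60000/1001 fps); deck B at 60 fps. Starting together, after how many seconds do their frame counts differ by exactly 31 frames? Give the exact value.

31031/60 seconds

The gap grows by |60 − 60000/1001| = 60/1001 frames per second.
Time for a 31-frame gap: 31 ÷ (60/1001) = 31031/60 s.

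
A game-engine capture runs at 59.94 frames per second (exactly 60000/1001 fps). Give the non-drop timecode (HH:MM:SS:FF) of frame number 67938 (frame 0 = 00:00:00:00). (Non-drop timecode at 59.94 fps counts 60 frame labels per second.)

00:18:52:18

67938 ÷ 60 = 1132 full seconds, remainder 18 frames.
1132 s = 0 h 18 min 52 s.
Timecode: 00:18:52:18.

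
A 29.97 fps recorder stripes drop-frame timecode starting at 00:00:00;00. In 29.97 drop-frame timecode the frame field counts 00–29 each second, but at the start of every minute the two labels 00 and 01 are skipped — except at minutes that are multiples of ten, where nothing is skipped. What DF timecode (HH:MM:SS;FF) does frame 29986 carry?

00:16:40;16

Ten DF minutes hold 17982 frames, so frame 29986 lies in block 1 (frames 17982–35963) with 12004 frames into that block.
The block's first minute is 1800 frames and the rest 1798 each; 12004 frames reaches minute 6, so 1 × 18 + 6 × 2 = 30 labels have been skipped so far.
Adding those back, label number 29986 + 30 = 30016 at 30 labels/s is 1000 s + 16 f = 0 h 16 min 40 s frame 16, i.e. 00:16:40;16.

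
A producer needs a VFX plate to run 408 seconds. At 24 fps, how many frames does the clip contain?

9792 frames

Frames = 408 × 24 = 9792.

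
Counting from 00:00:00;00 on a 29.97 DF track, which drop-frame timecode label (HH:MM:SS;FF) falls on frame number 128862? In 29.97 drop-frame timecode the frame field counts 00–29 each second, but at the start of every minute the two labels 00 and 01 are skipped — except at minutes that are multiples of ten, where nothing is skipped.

01:11:39;20

Each 10-minute DF block holds 10 × 60 × 30 − 9 × 2 = 17982 frames. 128862 ÷ 17982 → 7 full blocks, remainder 2988.
Within the partial block the first minute is 1800 frames and each further minute 1798, so 1 further minute boundary passed. Total skipped labels = 18 × 7 + 2 × 1 = 128.
Non-drop label index = 128862 + 128 = 128990; at 30 labels/s that is 01:11:39:20, i.e. DF 01:11:39;20.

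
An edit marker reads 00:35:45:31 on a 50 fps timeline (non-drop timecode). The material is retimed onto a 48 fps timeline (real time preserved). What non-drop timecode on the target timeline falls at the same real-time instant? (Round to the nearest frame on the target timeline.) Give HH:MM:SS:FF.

00:35:45:30

Source frame index: (0×3600 + 35×60 + 45) × 50 + 31 = 107281.
Real time: 107281 / (50) = 107281/50 s.
Target frame: (107281/50) × (48) = 2574744/25 ≈ 102989.760 → 102990.
At 48 labels/s: frame 102990 → 00:35:45:30.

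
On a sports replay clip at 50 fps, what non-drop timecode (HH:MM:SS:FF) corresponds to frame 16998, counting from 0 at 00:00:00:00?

16998 ÷ 50 = 339 full seconds, remainder 48 frames.
339 s = 0 h 5 min 39 s.
Timecode: 00:05:39:48.

00:05:39:48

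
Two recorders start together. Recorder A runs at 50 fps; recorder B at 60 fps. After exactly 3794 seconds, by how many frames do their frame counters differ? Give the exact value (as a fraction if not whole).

37940 frames

A emits 50 × 3794 = 189700 frames; B emits 60 × 3794 = 227640.
Difference = 37940 frames; B is ahead of A.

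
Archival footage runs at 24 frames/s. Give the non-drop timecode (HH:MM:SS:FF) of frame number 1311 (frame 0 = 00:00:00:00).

1311 ÷ 24 = 54 full seconds, remainder 15 frames.
54 s = 0 h 0 min 54 s.
Timecode: 00:00:54:15.

00:00:54:15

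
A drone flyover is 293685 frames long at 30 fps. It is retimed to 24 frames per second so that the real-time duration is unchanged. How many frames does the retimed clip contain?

Target frames = source frames × (target rate / source rate) = 293685 × (24)/(30) = 293685 × 4/5 = 234948.

234948 frames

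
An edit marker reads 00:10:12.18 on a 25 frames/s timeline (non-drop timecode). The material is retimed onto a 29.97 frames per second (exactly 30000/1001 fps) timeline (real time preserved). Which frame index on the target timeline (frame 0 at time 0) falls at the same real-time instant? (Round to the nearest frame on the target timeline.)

Source frame index: (0×3600 + 10×60 + 12) × 25 + 18 = 15318.
Real time: 15318 / (25) = 15318/25 s.
Target frame: (15318/25) × (30000/1001) = 18381600/1001 ≈ 18363.237 → 18363.

frame 18363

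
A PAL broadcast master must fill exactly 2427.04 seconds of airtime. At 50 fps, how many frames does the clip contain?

121352 frames

Frames = 2427.04 × 50 = 121352.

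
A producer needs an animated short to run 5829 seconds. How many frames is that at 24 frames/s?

139896 frames

Frames = 5829 × 24 = 139896.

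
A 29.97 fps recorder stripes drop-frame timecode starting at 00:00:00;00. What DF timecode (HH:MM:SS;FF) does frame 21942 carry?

Ten DF minutes hold 17982 frames, so frame 21942 lies in block 1 (frames 17982–35963) with 3960 frames into that block.
The block's first minute is 1800 frames and the rest 1798 each; 3960 frames reaches minute 2, so 1 × 18 + 2 × 2 = 22 labels have been skipped so far.
Adding those back, label number 21942 + 22 = 21964 at 30 labels/s is 732 s + 4 f = 0 h 12 min 12 s frame 4, i.e. 00:12:12;04.

00:12:12;04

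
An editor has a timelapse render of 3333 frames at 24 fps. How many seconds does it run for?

138.875 seconds

Running time = 3333 / (24) = 138.875 s.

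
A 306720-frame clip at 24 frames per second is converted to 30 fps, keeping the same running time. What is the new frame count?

Target frames = source frames × (target rate / source rate) = 306720 × (30)/(24) = 306720 × 5/4 = 383400.

383400 frames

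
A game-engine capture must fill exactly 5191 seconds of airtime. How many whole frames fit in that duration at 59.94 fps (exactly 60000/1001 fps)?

Frames = 5191 × 60000/1001 = 311460000/1001 ≈ 311148.8511.
Complete frames: 311148.

311148 frames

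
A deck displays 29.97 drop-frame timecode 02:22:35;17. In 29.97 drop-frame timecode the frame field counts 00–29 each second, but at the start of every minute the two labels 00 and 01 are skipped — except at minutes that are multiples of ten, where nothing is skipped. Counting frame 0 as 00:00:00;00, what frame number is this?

256411

As if non-drop at 30 labels/s: (2 × 3600 + 22 × 60 + 35) × 30 + 17 = 256667.
Minute boundaries passed: 142; those not divisible by 10: 142 − 14 = 128; dropped labels = 2 × 128 = 256.
Actual frame index = 256667 − 256 = 256411.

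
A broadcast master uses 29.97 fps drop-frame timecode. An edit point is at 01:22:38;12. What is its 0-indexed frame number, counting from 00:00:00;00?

Complete 10-minute blocks: 8, each 17982 frames → 143856.
Remaining 2 whole minutes in the current block: 1800 + 1 × 1798 = 3598 frames.
Within the current minute: 38 × 30 + 12 − 2 = 1150 (labels ;00/;01 skipped at this minute). Total = 143856 + 3598 + 1150 = 148604.

148604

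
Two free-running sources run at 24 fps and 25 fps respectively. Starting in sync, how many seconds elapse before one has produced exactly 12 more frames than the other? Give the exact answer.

The gap grows by |25 − 24| = 1 frame per second.
Time for a 12-frame gap: 12 ÷ (1) = 12 s.

12 seconds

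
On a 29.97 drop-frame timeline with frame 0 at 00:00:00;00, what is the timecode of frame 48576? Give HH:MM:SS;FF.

00:27:00;26

Each 10-minute DF block holds 10 × 60 × 30 − 9 × 2 = 17982 frames. 48576 ÷ 17982 → 2 full blocks, remainder 12612.
Within the partial block the first minute is 1800 frames and each further minute 1798, so 7 further minute boundaries passed. Total skipped labels = 18 × 2 + 2 × 7 = 50.
Non-drop label index = 48576 + 50 = 48626; at 30 labels/s that is 00:27:00:26, i.e. DF 00:27:00;26.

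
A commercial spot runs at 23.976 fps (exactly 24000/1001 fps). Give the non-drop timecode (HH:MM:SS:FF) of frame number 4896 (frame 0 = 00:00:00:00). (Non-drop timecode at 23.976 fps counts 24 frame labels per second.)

4896 ÷ 24 = 204 full seconds, remainder 0 frames.
204 s = 0 h 3 min 24 s.
Timecode: 00:03:24:00.

00:03:24:00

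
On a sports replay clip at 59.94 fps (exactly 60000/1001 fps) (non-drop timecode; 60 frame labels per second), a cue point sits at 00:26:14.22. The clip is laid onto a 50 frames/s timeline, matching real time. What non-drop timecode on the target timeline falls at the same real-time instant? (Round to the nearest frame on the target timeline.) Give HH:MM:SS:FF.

Source frame index: (0×3600 + 26×60 + 14) × 60 + 22 = 94462.
Real time: 94462 / (60000/1001) = 47278231/30000 s.
Target frame: (47278231/30000) × (50) = 47278231/600 ≈ 78797.052 → 78797.
At 50 labels/s: frame 78797 → 00:26:15:47.

00:26:15:47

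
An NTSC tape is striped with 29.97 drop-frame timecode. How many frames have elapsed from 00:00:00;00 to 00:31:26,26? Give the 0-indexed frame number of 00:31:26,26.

56550

Complete 10-minute blocks: 3, each 17982 frames → 53946.
Remaining 1 whole minute in the current block: 1800 + 0 × 1798 = 1800 frames.
Within the current minute: 26 × 30 + 26 − 2 = 804 (labels ;00/;01 skipped at this minute). Total = 53946 + 1800 + 804 = 56550.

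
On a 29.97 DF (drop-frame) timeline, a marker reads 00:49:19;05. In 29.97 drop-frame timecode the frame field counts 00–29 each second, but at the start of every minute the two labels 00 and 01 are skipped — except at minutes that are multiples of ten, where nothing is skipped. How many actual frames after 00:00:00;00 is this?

88685

As if non-drop at 30 labels/s: (0 × 3600 + 49 × 60 + 19) × 30 + 5 = 88775.
Minute boundaries passed: 49; those not divisible by 10: 49 − 4 = 45; dropped labels = 2 × 45 = 90.
Actual frame index = 88775 − 90 = 88685.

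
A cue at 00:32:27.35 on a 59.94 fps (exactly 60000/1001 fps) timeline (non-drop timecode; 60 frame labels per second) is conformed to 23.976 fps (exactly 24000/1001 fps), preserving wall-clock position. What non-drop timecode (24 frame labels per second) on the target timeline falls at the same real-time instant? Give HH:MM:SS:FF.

00:32:27:14

Source frame index: (0×3600 + 32×60 + 27) × 60 + 35 = 116855.
Real time: 116855 / (60000/1001) = 23394371/12000 s.
Target frame: (23394371/12000) × (24000/1001) = 46742.
At 24 labels/s: frame 46742 → 00:32:27:14.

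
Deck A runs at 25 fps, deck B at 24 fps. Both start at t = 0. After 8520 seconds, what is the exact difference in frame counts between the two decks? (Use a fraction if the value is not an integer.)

A emits 25 × 8520 = 213000 frames; B emits 24 × 8520 = 204480.
Difference = 8520 frames; B is behind A.

8520 frames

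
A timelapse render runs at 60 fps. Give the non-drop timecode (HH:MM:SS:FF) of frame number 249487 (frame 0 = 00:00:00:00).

01:09:18:07

249487 ÷ 60 = 4158 full seconds, remainder 7 frames.
4158 s = 1 h 9 min 18 s.
Timecode: 01:09:18:07.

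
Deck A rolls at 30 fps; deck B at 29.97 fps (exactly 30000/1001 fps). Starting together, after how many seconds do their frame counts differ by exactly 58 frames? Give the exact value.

29029/15 seconds

The gap grows by |30000/1001 − 30| = 30/1001 frames per second.
Time for a 58-frame gap: 58 ÷ (30/1001) = 29029/15 s.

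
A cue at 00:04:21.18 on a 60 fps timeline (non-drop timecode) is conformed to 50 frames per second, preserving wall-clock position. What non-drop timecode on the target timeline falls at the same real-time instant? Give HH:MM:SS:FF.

Source frame index: (0×3600 + 4×60 + 21) × 60 + 18 = 15678.
Real time: 15678 / (60) = 2613/10 s.
Target frame: (2613/10) × (50) = 13065.
At 50 labels/s: frame 13065 → 00:04:21:15.

00:04:21:15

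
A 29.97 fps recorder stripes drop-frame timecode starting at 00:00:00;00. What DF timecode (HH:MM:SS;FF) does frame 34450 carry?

Each 10-minute DF block holds 10 × 60 × 30 − 9 × 2 = 17982 frames. 34450 ÷ 17982 → 1 full block, remainder 16468.
Within the partial block the first minute is 1800 frames and each further minute 1798, so 9 further minute boundaries passed. Total skipped labels = 18 × 1 + 2 × 9 = 36.
Non-drop label index = 34450 + 36 = 34486; at 30 labels/s that is 00:19:09:16, i.e. DF 00:19:09;16.

00:19:09;16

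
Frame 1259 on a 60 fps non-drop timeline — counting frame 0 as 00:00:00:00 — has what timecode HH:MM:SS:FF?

1259 ÷ 60 = 20 full seconds, remainder 59 frames.
20 s = 0 h 0 min 20 s.
Timecode: 00:00:20:59.

00:00:20:59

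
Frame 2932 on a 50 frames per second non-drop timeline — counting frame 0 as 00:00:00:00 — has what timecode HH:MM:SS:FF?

00:00:58:32

2932 ÷ 50 = 58 full seconds, remainder 32 frames.
58 s = 0 h 0 min 58 s.
Timecode: 00:00:58:32.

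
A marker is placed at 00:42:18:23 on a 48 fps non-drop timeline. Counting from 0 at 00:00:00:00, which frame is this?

Total seconds to the label: (0 × 3600 + 42 × 60 + 18) = 2538.
Frame index = 2538 × 48 + 23 = 121847.

121847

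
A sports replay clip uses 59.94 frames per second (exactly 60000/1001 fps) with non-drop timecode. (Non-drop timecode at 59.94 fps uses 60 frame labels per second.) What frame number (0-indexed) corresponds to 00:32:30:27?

117027

Total seconds to the label: (0 × 3600 + 32 × 60 + 30) = 1950.
Frame index = 1950 × 60 + 27 = 117027.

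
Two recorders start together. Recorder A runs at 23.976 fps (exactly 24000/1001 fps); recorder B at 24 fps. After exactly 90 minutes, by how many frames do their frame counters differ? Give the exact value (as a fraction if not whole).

90 min = 5400 s.
A emits 24000/1001 × 5400 = 129600000/1001 frames; B emits 24 × 5400 = 129600.
Difference = 129600/1001 frames (≈ 129.4705); B is ahead of A.

129600/1001 frames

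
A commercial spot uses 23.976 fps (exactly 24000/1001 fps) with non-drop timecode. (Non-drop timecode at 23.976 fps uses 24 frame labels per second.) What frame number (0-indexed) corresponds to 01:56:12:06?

Total seconds to the label: (1 × 3600 + 56 × 60 + 12) = 6972.
Frame index = 6972 × 24 + 6 = 167334.

frame 167334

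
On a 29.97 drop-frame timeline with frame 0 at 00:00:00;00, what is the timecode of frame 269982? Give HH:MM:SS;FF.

02:30:08;12

Each 10-minute DF block holds 10 × 60 × 30 − 9 × 2 = 17982 frames. 269982 ÷ 17982 → 15 full blocks, remainder 252.
Within the partial block the first minute is 1800 frames and each further minute 1798, so 0 further minute boundaries passed. Total skipped labels = 18 × 15 + 2 × 0 = 270.
Non-drop label index = 269982 + 270 = 270252; at 30 labels/s that is 02:30:08:12, i.e. DF 02:30:08;12.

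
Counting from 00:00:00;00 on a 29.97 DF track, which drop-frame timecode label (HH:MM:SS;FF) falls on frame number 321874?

02:58:59;26

Each 10-minute DF block holds 10 × 60 × 30 − 9 × 2 = 17982 frames. 321874 ÷ 17982 → 17 full blocks, remainder 16180.
Within the partial block the first minute is 1800 frames and each further minute 1798, so 8 further minute boundaries passed. Total skipped labels = 18 × 17 + 2 × 8 = 322.
Non-drop label index = 321874 + 322 = 322196; at 30 labels/s that is 02:58:59:26, i.e. DF 02:58:59;26.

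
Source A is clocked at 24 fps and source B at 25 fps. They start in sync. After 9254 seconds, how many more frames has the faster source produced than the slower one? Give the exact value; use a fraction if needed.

9254 frames

A emits 24 × 9254 = 222096 frames; B emits 25 × 9254 = 231350.
Difference = 9254 frames; B is ahead of A.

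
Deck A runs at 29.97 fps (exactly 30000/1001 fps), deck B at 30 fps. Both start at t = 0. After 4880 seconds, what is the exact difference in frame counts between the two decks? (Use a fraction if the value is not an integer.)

146400/1001 frames

A emits 30000/1001 × 4880 = 146400000/1001 frames; B emits 30 × 4880 = 146400.
Difference = 146400/1001 frames (≈ 146.2537); B is ahead of A.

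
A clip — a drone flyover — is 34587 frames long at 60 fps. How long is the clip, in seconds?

Running time = 34587 / (60) = 576.45 s.

576.45 seconds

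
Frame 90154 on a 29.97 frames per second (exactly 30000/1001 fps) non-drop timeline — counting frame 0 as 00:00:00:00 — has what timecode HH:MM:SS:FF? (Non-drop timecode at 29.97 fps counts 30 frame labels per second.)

00:50:05:04

90154 ÷ 30 = 3005 full seconds, remainder 4 frames.
3005 s = 0 h 50 min 5 s.
Timecode: 00:50:05:04.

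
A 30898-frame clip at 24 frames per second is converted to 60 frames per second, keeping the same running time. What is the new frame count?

Target frames = source frames × (target rate / source rate) = 30898 × (60)/(24) = 30898 × 5/2 = 77245.

77245 frames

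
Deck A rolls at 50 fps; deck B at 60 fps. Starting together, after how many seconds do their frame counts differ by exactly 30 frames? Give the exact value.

The gap grows by |60 − 50| = 10 frames per second.
Time for a 30-frame gap: 30 ÷ (10) = 3 s.

3 seconds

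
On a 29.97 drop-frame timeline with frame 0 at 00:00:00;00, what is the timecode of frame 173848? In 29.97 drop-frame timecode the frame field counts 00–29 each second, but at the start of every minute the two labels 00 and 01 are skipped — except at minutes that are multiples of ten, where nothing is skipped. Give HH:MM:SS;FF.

01:36:40;22

Each 10-minute DF block holds 10 × 60 × 30 − 9 × 2 = 17982 frames. 173848 ÷ 17982 → 9 full blocks, remainder 12010.
Within the partial block the first minute is 1800 frames and each further minute 1798, so 6 further minute boundaries passed. Total skipped labels = 18 × 9 + 2 × 6 = 174.
Non-drop label index = 173848 + 174 = 174022; at 30 labels/s that is 01:36:40:22, i.e. DF 01:36:40;22.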